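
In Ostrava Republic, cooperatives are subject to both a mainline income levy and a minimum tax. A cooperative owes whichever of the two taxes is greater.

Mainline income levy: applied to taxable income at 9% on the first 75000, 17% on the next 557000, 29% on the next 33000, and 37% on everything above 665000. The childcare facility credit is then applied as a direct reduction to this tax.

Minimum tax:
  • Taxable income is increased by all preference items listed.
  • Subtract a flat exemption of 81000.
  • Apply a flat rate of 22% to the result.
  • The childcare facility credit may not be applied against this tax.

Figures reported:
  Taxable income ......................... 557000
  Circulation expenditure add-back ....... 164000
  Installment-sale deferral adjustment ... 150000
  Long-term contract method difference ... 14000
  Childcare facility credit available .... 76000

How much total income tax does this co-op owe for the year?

Minimum tax:
  Adjusted income: 557000 + 164000 + 150000 + 14000 = 885000
  Less exemption 81000 → base 804000
  804000 × 22% = 176880

Mainline income levy:
  75000 × 9% = 6750
  482000 × 17% = 81940
  → 88690
  Less childcare facility credit 76000 → 12690

176880 > 12690, so the minimum tax is the binding amount.

176880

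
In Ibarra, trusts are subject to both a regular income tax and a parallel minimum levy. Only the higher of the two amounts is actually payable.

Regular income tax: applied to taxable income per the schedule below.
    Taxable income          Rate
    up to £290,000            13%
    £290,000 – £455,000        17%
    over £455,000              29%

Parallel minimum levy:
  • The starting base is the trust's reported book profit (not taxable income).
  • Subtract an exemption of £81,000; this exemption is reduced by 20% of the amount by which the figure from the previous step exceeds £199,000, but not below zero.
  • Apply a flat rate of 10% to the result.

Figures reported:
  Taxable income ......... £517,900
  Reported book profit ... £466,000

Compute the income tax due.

Regular income tax:
  £290,000 × 13% = £37,700
  £165,000 × 17% = £28,050
  £62,900 × 29% = £18,241
  → £83,991

Parallel minimum levy:
  Base (reported book profit): £466,000
  Exemption: £81,000 − 20% × (£466,000 − £199,000) = £81,000 − £53,400 = £27,600
  Base: £466,000 − £27,600 = £438,400
  £438,400 × 10% = £43,840

£83,991 > £43,840, so the regular income tax governs.

£83,991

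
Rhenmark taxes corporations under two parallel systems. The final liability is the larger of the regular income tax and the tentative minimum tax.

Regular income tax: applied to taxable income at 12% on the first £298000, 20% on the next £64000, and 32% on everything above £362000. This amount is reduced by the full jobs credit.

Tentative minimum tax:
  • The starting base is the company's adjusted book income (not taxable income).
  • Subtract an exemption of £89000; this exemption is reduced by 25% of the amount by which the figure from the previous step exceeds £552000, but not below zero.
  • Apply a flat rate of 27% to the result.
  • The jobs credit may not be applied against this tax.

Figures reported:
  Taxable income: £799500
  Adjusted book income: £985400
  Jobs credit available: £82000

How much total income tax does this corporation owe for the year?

£266058

Regular income tax:
  £298000 × 12% = £35760
  £64000 × 20% = £12800
  £437500 × 32% = £140000
  → £188560
  Less jobs credit £82000 → £106560

Tentative minimum tax:
  Base (adjusted book income): £985400
  Exemption: 25% × (£985400 − £552000) = £108350 ≥ £89000, so the exemption is fully phased out
  Base: £985400 − £0 = £985400
  £985400 × 27% = £266058

£266058 > £106560, so the tentative minimum tax is the binding amount.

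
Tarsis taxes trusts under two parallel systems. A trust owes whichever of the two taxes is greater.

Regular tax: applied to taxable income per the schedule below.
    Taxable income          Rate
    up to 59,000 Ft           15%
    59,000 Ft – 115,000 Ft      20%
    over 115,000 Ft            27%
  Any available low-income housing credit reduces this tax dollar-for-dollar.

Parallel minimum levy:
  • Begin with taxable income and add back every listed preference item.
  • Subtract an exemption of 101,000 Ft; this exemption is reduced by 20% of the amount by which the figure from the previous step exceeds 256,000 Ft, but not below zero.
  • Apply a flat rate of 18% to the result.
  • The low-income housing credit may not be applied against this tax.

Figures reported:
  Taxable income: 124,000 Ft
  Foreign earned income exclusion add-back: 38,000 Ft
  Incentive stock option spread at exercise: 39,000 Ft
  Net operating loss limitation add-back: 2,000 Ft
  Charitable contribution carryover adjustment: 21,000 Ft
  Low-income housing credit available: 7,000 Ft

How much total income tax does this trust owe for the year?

22,140 Ft

Parallel minimum levy:
  Adjusted income: 124,000 Ft + 38,000 Ft + 39,000 Ft + 2,000 Ft + 21,000 Ft = 224,000 Ft
  Exemption: 224,000 Ft ≤ 256,000 Ft, so full 101,000 Ft applies
  Base: 224,000 Ft − 101,000 Ft = 123,000 Ft
  123,000 Ft × 18% = 22,140 Ft

Regular tax:
  59,000 Ft × 15% = 8,850 Ft
  56,000 Ft × 20% = 11,200 Ft
  9,000 Ft × 27% = 2,430 Ft
  → 22,480 Ft
  Less low-income housing credit 7,000 Ft → 15,480 Ft

22,140 Ft > 15,480 Ft, so the parallel minimum levy is the binding amount.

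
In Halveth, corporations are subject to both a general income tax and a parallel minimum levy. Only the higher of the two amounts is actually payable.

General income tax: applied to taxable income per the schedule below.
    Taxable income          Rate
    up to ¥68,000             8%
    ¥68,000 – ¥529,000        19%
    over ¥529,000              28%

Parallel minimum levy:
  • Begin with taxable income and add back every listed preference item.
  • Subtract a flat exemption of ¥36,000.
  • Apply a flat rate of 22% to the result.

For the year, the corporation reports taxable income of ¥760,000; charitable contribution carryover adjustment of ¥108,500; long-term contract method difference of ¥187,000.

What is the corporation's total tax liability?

¥224,290

Parallel minimum levy:
  Adjusted income: ¥760,000 + ¥108,500 + ¥187,000 = ¥1,055,500
  Less exemption ¥36,000 → base ¥1,019,500
  ¥1,019,500 × 22% = ¥224,290

General income tax:
  ¥68,000 × 8% = ¥5,440
  ¥461,000 × 19% = ¥87,590
  ¥231,000 × 28% = ¥64,680
  → ¥157,710

¥224,290 > ¥157,710, so the parallel minimum levy is the binding amount.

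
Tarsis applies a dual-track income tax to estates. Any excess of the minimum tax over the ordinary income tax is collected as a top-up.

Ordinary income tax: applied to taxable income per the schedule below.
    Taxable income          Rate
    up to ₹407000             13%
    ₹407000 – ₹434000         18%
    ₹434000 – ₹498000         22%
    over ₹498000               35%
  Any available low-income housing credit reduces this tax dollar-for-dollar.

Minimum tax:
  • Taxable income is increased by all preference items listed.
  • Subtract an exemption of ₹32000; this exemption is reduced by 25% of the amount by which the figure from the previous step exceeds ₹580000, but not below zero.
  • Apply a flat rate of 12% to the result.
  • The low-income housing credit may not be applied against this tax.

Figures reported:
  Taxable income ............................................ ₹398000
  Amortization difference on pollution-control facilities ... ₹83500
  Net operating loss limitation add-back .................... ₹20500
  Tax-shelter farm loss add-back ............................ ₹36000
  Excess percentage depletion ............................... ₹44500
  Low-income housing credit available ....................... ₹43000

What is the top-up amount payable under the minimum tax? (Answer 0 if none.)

₹57395

Minimum tax:
  Adjusted income: ₹398000 + ₹83500 + ₹20500 + ₹36000 + ₹44500 = ₹582500
  Exemption: ₹32000 − 25% × (₹582500 − ₹580000) = ₹32000 − ₹625 = ₹31375
  Base: ₹582500 − ₹31375 = ₹551125
  ₹551125 × 12% = ₹66135

Ordinary income tax:
  ₹398000 × 13% = ₹51740
  Less low-income housing credit ₹43000 → ₹8740

Excess of minimum tax over ordinary income tax: ₹66135 − ₹8740 = ₹57395.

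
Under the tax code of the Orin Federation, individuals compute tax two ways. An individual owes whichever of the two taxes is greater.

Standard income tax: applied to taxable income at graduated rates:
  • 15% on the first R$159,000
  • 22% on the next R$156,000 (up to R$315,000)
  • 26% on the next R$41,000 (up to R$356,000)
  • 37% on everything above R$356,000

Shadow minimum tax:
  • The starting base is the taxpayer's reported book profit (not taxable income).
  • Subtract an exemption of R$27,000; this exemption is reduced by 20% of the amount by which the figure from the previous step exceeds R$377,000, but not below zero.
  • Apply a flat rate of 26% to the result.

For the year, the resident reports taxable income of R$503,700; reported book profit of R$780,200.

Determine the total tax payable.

Shadow minimum tax:
  Base (reported book profit): R$780,200
  Exemption: 20% × (R$780,200 − R$377,000) = R$80,640 ≥ R$27,000, so the exemption is fully phased out
  Base: R$780,200 − R$0 = R$780,200
  R$780,200 × 26% = R$202,852

Standard income tax:
  R$159,000 × 15% = R$23,850
  R$156,000 × 22% = R$34,320
  R$41,000 × 26% = R$10,660
  R$147,700 × 37% = R$54,649
  → R$123,479

R$202,852 > R$123,479, so the shadow minimum tax is the binding amount.

R$202,852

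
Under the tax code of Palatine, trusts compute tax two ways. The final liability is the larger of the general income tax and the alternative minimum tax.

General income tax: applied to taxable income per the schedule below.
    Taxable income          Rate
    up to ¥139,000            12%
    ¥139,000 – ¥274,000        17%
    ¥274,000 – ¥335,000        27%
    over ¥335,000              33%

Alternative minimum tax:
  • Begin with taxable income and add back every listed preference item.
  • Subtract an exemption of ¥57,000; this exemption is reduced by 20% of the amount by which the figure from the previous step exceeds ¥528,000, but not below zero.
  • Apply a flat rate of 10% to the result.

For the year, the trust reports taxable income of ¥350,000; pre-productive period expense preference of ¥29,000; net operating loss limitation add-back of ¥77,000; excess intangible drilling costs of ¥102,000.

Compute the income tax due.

Alternative minimum tax:
  Adjusted income: ¥350,000 + ¥29,000 + ¥77,000 + ¥102,000 = ¥558,000
  Exemption: ¥57,000 − 20% × (¥558,000 − ¥528,000) = ¥57,000 − ¥6,000 = ¥51,000
  Base: ¥558,000 − ¥51,000 = ¥507,000
  ¥507,000 × 10% = ¥50,700

General income tax:
  ¥139,000 × 12% = ¥16,680
  ¥135,000 × 17% = ¥22,950
  ¥61,000 × 27% = ¥16,470
  ¥15,000 × 33% = ¥4,950
  → ¥61,050

¥61,050 > ¥50,700, so the general income tax governs.

¥61,050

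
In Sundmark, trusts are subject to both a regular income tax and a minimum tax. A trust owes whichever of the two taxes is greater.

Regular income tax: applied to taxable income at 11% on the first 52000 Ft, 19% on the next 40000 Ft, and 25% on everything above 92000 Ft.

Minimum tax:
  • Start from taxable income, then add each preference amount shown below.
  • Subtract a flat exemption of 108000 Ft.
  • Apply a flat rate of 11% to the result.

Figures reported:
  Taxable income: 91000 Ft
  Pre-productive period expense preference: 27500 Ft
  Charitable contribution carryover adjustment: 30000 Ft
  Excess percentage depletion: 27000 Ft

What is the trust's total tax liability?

Regular income tax:
  52000 Ft × 11% = 5720 Ft
  39000 Ft × 19% = 7410 Ft
  → 13130 Ft

Minimum tax:
  Adjusted income: 91000 Ft + 27500 Ft + 30000 Ft + 27000 Ft = 175500 Ft
  Less exemption 108000 Ft → base 67500 Ft
  67500 Ft × 11% = 7425 Ft

13130 Ft > 7425 Ft, so the regular income tax governs.

13130 Ft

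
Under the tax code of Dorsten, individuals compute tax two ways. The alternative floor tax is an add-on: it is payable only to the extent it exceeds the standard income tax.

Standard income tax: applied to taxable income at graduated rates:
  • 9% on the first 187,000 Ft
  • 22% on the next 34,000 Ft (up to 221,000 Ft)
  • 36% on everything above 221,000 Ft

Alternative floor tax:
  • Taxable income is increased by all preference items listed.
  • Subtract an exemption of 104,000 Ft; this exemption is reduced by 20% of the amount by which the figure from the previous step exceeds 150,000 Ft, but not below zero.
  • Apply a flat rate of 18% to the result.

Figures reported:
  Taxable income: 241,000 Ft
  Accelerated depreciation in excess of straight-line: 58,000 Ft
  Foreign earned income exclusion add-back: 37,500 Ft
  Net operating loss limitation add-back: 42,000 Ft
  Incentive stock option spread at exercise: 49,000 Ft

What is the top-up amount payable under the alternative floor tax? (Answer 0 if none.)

Alternative floor tax:
  Adjusted income: 241,000 Ft + 58,000 Ft + 37,500 Ft + 42,000 Ft + 49,000 Ft = 427,500 Ft
  Exemption: 104,000 Ft − 20% × (427,500 Ft − 150,000 Ft) = 104,000 Ft − 55,500 Ft = 48,500 Ft
  Base: 427,500 Ft − 48,500 Ft = 379,000 Ft
  379,000 Ft × 18% = 68,220 Ft

Standard income tax:
  187,000 Ft × 9% = 16,830 Ft
  34,000 Ft × 22% = 7,480 Ft
  20,000 Ft × 36% = 7,200 Ft
  → 31,510 Ft

Excess of alternative floor tax over standard income tax: 68,220 Ft − 31,510 Ft = 36,710 Ft.

36,710 Ft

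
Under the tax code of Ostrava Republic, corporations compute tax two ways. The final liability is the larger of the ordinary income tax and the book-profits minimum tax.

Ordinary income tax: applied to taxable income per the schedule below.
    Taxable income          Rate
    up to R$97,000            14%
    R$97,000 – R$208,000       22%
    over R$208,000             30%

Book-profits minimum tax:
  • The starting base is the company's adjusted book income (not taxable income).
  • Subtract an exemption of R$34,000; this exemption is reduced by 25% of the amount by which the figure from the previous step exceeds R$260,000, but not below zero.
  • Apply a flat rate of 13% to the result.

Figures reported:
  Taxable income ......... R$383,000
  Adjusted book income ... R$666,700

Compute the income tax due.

R$90,500

Book-profits minimum tax:
  Base (adjusted book income): R$666,700
  Exemption: 25% × (R$666,700 − R$260,000) = R$101,675 ≥ R$34,000, so the exemption is fully phased out
  Base: R$666,700 − R$0 = R$666,700
  R$666,700 × 13% = R$86,671

Ordinary income tax:
  R$97,000 × 14% = R$13,580
  R$111,000 × 22% = R$24,420
  R$175,000 × 30% = R$52,500
  → R$90,500

R$90,500 > R$86,671, so the ordinary income tax governs.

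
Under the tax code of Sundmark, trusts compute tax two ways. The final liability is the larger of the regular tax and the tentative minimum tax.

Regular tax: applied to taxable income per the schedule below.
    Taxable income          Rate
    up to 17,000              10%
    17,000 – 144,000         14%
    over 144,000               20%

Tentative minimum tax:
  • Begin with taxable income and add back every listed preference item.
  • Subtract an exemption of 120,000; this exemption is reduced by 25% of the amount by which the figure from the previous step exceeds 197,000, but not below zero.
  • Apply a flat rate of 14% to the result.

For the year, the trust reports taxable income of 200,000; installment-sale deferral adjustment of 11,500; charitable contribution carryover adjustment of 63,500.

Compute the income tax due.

30,680

Tentative minimum tax:
  Adjusted income: 200,000 + 11,500 + 63,500 = 275,000
  Exemption: 120,000 − 25% × (275,000 − 197,000) = 120,000 − 19,500 = 100,500
  Base: 275,000 − 100,500 = 174,500
  174,500 × 14% = 24,430

Regular tax:
  17,000 × 10% = 1,700
  127,000 × 14% = 17,780
  56,000 × 20% = 11,200
  → 30,680

30,680 > 24,430, so the regular tax governs.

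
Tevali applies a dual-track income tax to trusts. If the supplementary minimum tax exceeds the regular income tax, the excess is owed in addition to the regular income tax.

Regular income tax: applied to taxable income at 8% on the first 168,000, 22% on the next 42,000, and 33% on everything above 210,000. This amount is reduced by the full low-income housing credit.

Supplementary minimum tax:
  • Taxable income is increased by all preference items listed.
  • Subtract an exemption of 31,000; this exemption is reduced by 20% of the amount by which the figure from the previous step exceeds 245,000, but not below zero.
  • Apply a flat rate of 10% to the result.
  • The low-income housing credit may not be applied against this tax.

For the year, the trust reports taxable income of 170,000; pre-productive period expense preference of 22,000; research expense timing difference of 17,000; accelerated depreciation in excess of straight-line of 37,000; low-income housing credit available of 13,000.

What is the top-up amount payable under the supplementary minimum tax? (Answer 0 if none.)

Supplementary minimum tax:
  Adjusted income: 170,000 + 22,000 + 17,000 + 37,000 = 246,000
  Exemption: 31,000 − 20% × (246,000 − 245,000) = 31,000 − 200 = 30,800
  Base: 246,000 − 30,800 = 215,200
  215,200 × 10% = 21,520

Regular income tax:
  168,000 × 8% = 13,440
  2,000 × 22% = 440
  → 13,880
  Less low-income housing credit 13,000 → 880

Excess of supplementary minimum tax over regular income tax: 21,520 − 880 = 20,640.

20,640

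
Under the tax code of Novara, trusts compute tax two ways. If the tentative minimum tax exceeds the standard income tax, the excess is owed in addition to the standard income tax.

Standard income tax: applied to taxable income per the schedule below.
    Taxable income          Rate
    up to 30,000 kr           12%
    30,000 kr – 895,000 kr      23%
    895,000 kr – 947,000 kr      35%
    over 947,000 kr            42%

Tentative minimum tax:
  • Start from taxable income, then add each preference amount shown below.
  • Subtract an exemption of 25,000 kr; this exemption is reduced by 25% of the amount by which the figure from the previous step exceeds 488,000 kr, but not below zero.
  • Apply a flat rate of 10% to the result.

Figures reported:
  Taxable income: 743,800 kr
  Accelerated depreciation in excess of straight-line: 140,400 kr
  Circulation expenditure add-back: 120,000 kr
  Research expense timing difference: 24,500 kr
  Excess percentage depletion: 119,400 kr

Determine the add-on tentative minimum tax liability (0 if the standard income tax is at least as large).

0 kr

Tentative minimum tax:
  Adjusted income: 743,800 kr + 140,400 kr + 120,000 kr + 24,500 kr + 119,400 kr = 1,148,100 kr
  Exemption: 25% × (1,148,100 kr − 488,000 kr) = 165,025 kr ≥ 25,000 kr, so the exemption is fully phased out
  Base: 1,148,100 kr − 0 kr = 1,148,100 kr
  1,148,100 kr × 10% = 114,810 kr

Standard income tax:
  30,000 kr × 12% = 3,600 kr
  713,800 kr × 23% = 164,174 kr
  → 167,774 kr

114,810 kr ≤ 167,774 kr, so no add-on is due.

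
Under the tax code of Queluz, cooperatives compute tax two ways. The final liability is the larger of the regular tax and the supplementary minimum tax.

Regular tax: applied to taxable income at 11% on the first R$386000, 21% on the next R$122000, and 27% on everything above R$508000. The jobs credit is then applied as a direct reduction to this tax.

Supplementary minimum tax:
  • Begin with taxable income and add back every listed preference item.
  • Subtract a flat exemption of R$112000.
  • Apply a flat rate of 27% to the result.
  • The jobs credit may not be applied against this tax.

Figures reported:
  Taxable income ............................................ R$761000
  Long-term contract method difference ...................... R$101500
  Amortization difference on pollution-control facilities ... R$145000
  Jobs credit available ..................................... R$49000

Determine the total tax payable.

R$241785

Supplementary minimum tax:
  Adjusted income: R$761000 + R$101500 + R$145000 = R$1007500
  Less exemption R$112000 → base R$895500
  R$895500 × 27% = R$241785

Regular tax:
  R$386000 × 11% = R$42460
  R$122000 × 21% = R$25620
  R$253000 × 27% = R$68310
  → R$136390
  Less jobs credit R$49000 → R$87390

R$241785 > R$87390, so the supplementary minimum tax is the binding amount.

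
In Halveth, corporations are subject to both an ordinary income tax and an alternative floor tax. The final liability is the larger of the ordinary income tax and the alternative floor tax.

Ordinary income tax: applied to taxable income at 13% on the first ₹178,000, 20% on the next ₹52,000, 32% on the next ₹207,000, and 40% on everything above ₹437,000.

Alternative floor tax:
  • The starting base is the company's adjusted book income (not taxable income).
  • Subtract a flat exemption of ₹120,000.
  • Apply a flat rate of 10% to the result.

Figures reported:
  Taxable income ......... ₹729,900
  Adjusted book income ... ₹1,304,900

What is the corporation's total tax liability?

Ordinary income tax:
  ₹178,000 × 13% = ₹23,140
  ₹52,000 × 20% = ₹10,400
  ₹207,000 × 32% = ₹66,240
  ₹292,900 × 40% = ₹117,160
  → ₹216,940

Alternative floor tax:
  Base (adjusted book income): ₹1,304,900
  Less exemption ₹120,000 → base ₹1,184,900
  ₹1,184,900 × 10% = ₹118,490

₹216,940 > ₹118,490, so the ordinary income tax governs.

₹216,940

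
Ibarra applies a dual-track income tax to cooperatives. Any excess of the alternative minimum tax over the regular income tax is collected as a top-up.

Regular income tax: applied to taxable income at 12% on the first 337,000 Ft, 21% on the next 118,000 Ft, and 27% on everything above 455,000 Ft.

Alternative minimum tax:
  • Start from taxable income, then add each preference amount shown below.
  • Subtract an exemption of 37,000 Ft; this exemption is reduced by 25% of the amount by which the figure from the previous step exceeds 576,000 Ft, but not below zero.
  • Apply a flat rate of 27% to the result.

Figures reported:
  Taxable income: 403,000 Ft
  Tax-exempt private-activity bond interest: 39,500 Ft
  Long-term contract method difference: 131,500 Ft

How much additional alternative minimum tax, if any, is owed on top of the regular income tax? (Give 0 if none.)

Regular income tax:
  337,000 Ft × 12% = 40,440 Ft
  66,000 Ft × 21% = 13,860 Ft
  → 54,300 Ft

Alternative minimum tax:
  Adjusted income: 403,000 Ft + 39,500 Ft + 131,500 Ft = 574,000 Ft
  Exemption: 574,000 Ft ≤ 576,000 Ft, so full 37,000 Ft applies
  Base: 574,000 Ft − 37,000 Ft = 537,000 Ft
  537,000 Ft × 27% = 144,990 Ft

Excess of alternative minimum tax over regular income tax: 144,990 Ft − 54,300 Ft = 90,690 Ft.

90,690 Ft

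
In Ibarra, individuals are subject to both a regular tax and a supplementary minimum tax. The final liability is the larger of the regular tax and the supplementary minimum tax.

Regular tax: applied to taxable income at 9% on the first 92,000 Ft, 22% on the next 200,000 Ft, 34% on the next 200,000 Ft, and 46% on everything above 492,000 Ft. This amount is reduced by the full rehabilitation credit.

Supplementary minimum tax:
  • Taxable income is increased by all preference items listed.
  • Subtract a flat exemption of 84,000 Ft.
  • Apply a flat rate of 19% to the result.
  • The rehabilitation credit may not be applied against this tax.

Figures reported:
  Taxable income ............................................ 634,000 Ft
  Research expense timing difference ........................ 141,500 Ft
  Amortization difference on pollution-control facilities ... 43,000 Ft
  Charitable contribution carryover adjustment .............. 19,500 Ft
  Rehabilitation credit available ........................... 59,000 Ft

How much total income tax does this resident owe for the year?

Regular tax:
  92,000 Ft × 9% = 8,280 Ft
  200,000 Ft × 22% = 44,000 Ft
  200,000 Ft × 34% = 68,000 Ft
  142,000 Ft × 46% = 65,320 Ft
  → 185,600 Ft
  Less rehabilitation credit 59,000 Ft → 126,600 Ft

Supplementary minimum tax:
  Adjusted income: 634,000 Ft + 141,500 Ft + 43,000 Ft + 19,500 Ft = 838,000 Ft
  Less exemption 84,000 Ft → base 754,000 Ft
  754,000 Ft × 19% = 143,260 Ft

143,260 Ft > 126,600 Ft, so the supplementary minimum tax is the binding amount.

143,260 Ft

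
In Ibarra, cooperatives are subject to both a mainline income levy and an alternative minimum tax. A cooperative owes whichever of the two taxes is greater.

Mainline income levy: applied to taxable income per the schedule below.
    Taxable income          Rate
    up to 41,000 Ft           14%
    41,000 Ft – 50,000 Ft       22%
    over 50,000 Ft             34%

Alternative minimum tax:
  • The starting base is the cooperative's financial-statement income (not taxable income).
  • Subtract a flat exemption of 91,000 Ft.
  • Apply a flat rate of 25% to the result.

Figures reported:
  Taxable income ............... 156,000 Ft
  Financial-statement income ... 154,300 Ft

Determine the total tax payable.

43,760 Ft

Alternative minimum tax:
  Base (financial-statement income): 154,300 Ft
  Less exemption 91,000 Ft → base 63,300 Ft
  63,300 Ft × 25% = 15,825 Ft

Mainline income levy:
  41,000 Ft × 14% = 5,740 Ft
  9,000 Ft × 22% = 1,980 Ft
  106,000 Ft × 34% = 36,040 Ft
  → 43,760 Ft

43,760 Ft > 15,825 Ft, so the mainline income levy governs.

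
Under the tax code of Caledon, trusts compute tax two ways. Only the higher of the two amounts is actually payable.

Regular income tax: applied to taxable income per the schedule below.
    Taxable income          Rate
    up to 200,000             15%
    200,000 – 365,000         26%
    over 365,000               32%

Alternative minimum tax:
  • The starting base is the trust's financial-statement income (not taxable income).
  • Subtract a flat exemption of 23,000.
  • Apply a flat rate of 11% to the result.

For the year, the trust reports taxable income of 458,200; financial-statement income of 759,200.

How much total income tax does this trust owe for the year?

Alternative minimum tax:
  Base (financial-statement income): 759,200
  Less exemption 23,000 → base 736,200
  736,200 × 11% = 80,982

Regular income tax:
  200,000 × 15% = 30,000
  165,000 × 26% = 42,900
  93,200 × 32% = 29,824
  → 102,724

102,724 > 80,982, so the regular income tax governs.

102,724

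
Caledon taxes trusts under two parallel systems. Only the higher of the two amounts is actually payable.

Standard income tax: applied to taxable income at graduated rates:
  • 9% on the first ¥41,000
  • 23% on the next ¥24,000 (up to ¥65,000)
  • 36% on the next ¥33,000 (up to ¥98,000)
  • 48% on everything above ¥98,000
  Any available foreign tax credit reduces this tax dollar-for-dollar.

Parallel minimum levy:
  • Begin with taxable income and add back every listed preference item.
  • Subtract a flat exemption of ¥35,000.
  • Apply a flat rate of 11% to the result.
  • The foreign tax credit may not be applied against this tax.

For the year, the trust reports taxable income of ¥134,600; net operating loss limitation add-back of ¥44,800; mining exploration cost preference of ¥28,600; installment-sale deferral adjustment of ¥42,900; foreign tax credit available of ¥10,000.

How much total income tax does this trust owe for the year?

Standard income tax:
  ¥41,000 × 9% = ¥3,690
  ¥24,000 × 23% = ¥5,520
  ¥33,000 × 36% = ¥11,880
  ¥36,600 × 48% = ¥17,568
  → ¥38,658
  Less foreign tax credit ¥10,000 → ¥28,658

Parallel minimum levy:
  Adjusted income: ¥134,600 + ¥44,800 + ¥28,600 + ¥42,900 = ¥250,900
  Less exemption ¥35,000 → base ¥215,900
  ¥215,900 × 11% = ¥23,749

¥28,658 > ¥23,749, so the standard income tax governs.

¥28,658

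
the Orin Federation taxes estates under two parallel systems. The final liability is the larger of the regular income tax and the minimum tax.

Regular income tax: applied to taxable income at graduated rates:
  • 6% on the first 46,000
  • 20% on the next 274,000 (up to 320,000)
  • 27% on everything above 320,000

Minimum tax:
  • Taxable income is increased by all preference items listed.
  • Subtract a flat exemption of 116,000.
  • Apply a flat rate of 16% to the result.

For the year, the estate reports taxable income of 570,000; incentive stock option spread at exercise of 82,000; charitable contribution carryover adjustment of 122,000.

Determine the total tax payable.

Minimum tax:
  Adjusted income: 570,000 + 82,000 + 122,000 = 774,000
  Less exemption 116,000 → base 658,000
  658,000 × 16% = 105,280

Regular income tax:
  46,000 × 6% = 2,760
  274,000 × 20% = 54,800
  250,000 × 27% = 67,500
  → 125,060

125,060 > 105,280, so the regular income tax governs.

125,060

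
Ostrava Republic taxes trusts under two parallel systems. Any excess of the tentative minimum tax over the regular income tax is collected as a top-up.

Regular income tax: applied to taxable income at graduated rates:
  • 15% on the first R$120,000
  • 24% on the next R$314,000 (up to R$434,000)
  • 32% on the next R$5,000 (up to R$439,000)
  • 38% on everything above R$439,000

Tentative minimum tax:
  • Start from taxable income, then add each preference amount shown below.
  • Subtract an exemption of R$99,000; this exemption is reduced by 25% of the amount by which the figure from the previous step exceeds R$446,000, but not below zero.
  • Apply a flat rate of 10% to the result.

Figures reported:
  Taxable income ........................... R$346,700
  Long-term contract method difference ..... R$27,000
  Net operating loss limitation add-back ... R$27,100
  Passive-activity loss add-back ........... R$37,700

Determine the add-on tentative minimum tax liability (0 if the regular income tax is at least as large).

Regular income tax:
  R$120,000 × 15% = R$18,000
  R$226,700 × 24% = R$54,408
  → R$72,408

Tentative minimum tax:
  Adjusted income: R$346,700 + R$27,000 + R$27,100 + R$37,700 = R$438,500
  Exemption: R$438,500 ≤ R$446,000, so full R$99,000 applies
  Base: R$438,500 − R$99,000 = R$339,500
  R$339,500 × 10% = R$33,950

R$33,950 ≤ R$72,408, so no add-on is due.

R$0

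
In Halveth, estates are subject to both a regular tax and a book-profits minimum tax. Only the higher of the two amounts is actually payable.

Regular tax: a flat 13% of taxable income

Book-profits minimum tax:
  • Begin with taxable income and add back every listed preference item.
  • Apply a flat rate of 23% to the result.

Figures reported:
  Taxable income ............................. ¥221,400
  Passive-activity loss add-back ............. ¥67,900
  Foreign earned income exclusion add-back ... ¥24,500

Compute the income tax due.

¥72,174

Regular tax:
  ¥221,400 × 13% = ¥28,782

Book-profits minimum tax:
  Adjusted income: ¥221,400 + ¥67,900 + ¥24,500 = ¥313,800
  ¥313,800 × 23% = ¥72,174

¥72,174 > ¥28,782, so the book-profits minimum tax is the binding amount.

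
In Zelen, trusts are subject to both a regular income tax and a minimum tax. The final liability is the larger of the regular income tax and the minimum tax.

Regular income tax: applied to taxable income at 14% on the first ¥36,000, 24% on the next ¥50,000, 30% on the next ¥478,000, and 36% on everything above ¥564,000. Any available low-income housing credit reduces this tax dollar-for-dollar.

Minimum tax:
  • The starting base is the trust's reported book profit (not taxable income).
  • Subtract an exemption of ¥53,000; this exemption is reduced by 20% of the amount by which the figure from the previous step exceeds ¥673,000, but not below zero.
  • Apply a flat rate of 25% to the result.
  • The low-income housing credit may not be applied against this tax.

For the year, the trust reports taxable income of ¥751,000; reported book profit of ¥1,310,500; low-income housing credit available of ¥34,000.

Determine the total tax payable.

¥327,625

Minimum tax:
  Base (reported book profit): ¥1,310,500
  Exemption: 20% × (¥1,310,500 − ¥673,000) = ¥127,500 ≥ ¥53,000, so the exemption is fully phased out
  Base: ¥1,310,500 − ¥0 = ¥1,310,500
  ¥1,310,500 × 25% = ¥327,625

Regular income tax:
  ¥36,000 × 14% = ¥5,040
  ¥50,000 × 24% = ¥12,000
  ¥478,000 × 30% = ¥143,400
  ¥187,000 × 36% = ¥67,320
  → ¥227,760
  Less low-income housing credit ¥34,000 → ¥193,760

¥327,625 > ¥193,760, so the minimum tax is the binding amount.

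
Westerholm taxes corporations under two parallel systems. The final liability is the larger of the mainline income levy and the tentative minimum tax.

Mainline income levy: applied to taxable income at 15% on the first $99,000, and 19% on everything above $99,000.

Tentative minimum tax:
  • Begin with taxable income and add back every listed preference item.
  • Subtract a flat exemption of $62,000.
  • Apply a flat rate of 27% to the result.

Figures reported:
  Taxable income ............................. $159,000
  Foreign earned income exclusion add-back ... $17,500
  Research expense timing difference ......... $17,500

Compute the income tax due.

Mainline income levy:
  $99,000 × 15% = $14,850
  $60,000 × 19% = $11,400
  → $26,250

Tentative minimum tax:
  Adjusted income: $159,000 + $17,500 + $17,500 = $194,000
  Less exemption $62,000 → base $132,000
  $132,000 × 27% = $35,640

$35,640 > $26,250, so the tentative minimum tax is the binding amount.

$35,640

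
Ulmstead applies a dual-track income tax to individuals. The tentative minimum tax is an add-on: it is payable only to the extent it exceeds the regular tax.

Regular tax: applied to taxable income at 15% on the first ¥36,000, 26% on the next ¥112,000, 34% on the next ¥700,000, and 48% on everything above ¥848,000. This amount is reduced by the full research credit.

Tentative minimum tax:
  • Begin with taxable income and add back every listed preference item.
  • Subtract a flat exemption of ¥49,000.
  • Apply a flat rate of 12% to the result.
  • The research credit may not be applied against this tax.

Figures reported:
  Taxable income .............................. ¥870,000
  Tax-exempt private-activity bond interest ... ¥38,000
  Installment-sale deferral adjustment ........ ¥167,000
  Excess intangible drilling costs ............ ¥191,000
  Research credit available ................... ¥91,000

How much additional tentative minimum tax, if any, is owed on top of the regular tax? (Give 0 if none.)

¥0

Tentative minimum tax:
  Adjusted income: ¥870,000 + ¥38,000 + ¥167,000 + ¥191,000 = ¥1,266,000
  Less exemption ¥49,000 → base ¥1,217,000
  ¥1,217,000 × 12% = ¥146,040

Regular tax:
  ¥36,000 × 15% = ¥5,400
  ¥112,000 × 26% = ¥29,120
  ¥700,000 × 34% = ¥238,000
  ¥22,000 × 48% = ¥10,560
  → ¥283,080
  Less research credit ¥91,000 → ¥192,080

¥146,040 ≤ ¥192,080, so no add-on is due.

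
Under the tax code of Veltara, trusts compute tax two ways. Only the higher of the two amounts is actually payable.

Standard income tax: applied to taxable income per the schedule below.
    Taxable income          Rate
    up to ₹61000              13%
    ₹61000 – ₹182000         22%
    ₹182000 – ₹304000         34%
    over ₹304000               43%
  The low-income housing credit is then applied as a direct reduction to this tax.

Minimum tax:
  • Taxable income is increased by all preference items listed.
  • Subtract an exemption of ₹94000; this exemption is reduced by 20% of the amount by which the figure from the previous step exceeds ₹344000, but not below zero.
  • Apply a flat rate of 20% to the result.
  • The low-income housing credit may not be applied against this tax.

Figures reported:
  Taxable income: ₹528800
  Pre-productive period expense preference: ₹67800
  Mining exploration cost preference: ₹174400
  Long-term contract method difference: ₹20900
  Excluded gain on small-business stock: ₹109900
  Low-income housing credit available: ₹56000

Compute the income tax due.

₹180360

Minimum tax:
  Adjusted income: ₹528800 + ₹67800 + ₹174400 + ₹20900 + ₹109900 = ₹901800
  Exemption: 20% × (₹901800 − ₹344000) = ₹111560 ≥ ₹94000, so the exemption is fully phased out
  Base: ₹901800 − ₹0 = ₹901800
  ₹901800 × 20% = ₹180360

Standard income tax:
  ₹61000 × 13% = ₹7930
  ₹121000 × 22% = ₹26620
  ₹122000 × 34% = ₹41480
  ₹224800 × 43% = ₹96664
  → ₹172694
  Less low-income housing credit ₹56000 → ₹116694

₹180360 > ₹116694, so the minimum tax is the binding amount.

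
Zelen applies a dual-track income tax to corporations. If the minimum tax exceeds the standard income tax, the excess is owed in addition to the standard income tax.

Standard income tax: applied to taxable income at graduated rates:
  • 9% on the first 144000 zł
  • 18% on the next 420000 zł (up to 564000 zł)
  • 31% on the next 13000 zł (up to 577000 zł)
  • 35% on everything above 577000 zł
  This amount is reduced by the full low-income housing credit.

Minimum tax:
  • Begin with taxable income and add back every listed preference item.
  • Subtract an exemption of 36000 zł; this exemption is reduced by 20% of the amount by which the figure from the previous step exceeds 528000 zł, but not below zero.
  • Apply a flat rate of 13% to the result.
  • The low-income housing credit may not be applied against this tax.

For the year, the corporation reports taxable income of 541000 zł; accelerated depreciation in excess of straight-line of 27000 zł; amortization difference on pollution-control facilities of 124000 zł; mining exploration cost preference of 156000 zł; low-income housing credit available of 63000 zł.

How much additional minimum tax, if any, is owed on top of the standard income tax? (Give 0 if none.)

88820 zł

Standard income tax:
  144000 zł × 9% = 12960 zł
  397000 zł × 18% = 71460 zł
  → 84420 zł
  Less low-income housing credit 63000 zł → 21420 zł

Minimum tax:
  Adjusted income: 541000 zł + 27000 zł + 124000 zł + 156000 zł = 848000 zł
  Exemption: 20% × (848000 zł − 528000 zł) = 64000 zł ≥ 36000 zł, so the exemption is fully phased out
  Base: 848000 zł − 0 zł = 848000 zł
  848000 zł × 13% = 110240 zł

Excess of minimum tax over standard income tax: 110240 zł − 21420 zł = 88820 zł.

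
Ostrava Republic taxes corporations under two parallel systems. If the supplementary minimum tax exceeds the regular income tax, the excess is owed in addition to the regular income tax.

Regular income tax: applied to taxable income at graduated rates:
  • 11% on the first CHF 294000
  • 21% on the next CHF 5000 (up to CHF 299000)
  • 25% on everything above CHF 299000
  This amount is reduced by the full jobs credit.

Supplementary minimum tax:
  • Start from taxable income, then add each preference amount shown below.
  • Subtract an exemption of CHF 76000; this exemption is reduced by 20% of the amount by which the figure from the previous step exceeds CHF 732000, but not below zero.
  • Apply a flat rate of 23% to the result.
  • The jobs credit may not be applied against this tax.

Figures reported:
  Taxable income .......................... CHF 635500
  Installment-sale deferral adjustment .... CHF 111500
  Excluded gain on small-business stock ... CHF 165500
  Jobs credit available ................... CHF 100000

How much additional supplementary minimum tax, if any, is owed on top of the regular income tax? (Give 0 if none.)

CHF 183183

Regular income tax:
  CHF 294000 × 11% = CHF 32340
  CHF 5000 × 21% = CHF 1050
  CHF 336500 × 25% = CHF 84125
  → CHF 117515
  Less jobs credit CHF 100000 → CHF 17515

Supplementary minimum tax:
  Adjusted income: CHF 635500 + CHF 111500 + CHF 165500 = CHF 912500
  Exemption: CHF 76000 − 20% × (CHF 912500 − CHF 732000) = CHF 76000 − CHF 36100 = CHF 39900
  Base: CHF 912500 − CHF 39900 = CHF 872600
  CHF 872600 × 23% = CHF 200698

Excess of supplementary minimum tax over regular income tax: CHF 200698 − CHF 17515 = CHF 183183.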